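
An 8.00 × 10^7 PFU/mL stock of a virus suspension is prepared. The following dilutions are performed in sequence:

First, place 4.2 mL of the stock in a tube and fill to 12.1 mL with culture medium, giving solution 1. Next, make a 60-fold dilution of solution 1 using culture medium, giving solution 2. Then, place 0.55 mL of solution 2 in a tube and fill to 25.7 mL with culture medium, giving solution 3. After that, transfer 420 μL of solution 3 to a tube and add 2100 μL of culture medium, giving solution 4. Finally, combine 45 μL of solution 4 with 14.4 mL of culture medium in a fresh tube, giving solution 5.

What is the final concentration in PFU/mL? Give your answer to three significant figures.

Step 1: 4.2 mL brought to 12.1 mL → factor 12.1/4.2 = 2.881
Step 2: 60-fold → factor 60
Step 3: 0.55 mL brought to 25.7 mL → factor 25.7/0.55 = 46.727
Step 4: 420 μL + 2100 μL = 2520 μL total → factor 2520/420 = 6
Step 5: 45 μL + 14.4 mL = 14445 μL total → factor 14445/45 = 321
Overall dilution factor = 2.881 × 60 × 46.727 × 6 × 321 = 1.5557 × 10^7
Final = 8.00 × 10^7 PFU/mL / 1.5557 × 10^7 = 5.14 PFU/mL

5.14 PFU/mL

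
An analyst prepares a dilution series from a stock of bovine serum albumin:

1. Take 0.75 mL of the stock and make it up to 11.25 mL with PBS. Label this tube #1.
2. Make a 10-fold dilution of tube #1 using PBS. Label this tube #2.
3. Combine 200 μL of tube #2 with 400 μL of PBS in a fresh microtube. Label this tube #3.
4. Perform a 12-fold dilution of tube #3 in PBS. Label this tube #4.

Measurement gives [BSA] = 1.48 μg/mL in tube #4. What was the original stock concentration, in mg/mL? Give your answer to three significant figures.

7.99 mg/mL

Step 1: 0.75 mL brought to 11.25 mL → factor 11.25/0.75 = 15
Step 2: 10-fold → factor 10
Step 3: 200 μL + 400 μL = 600 μL total → factor 600/200 = 3
Step 4: 12-fold → factor 12
Overall dilution factor = 15 × 10 × 3 × 12 = 5400
Stock = 1.48 μg/mL × 5400 = 7992 μg/mL = 7.99 mg/mL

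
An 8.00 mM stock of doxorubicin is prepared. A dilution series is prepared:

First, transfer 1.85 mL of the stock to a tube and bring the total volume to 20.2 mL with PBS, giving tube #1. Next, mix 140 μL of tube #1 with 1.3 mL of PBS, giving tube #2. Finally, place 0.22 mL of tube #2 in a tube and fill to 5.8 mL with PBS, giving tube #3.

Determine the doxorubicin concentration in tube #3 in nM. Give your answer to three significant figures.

2.70 × 10^3 nM

Step 1: 1.85 mL brought to 20.2 mL → factor 20.2/1.85 = 10.919
Step 2: 140 μL + 1.3 mL = 1440 μL total → factor 1440/140 = 10.286
Step 3: 0.22 mL brought to 5.8 mL → factor 5.8/0.22 = 26.364
Overall dilution factor = 10.919 × 10.286 × 26.364 = 2960.9
Final = 8.00 mM / 2960.9 = 0.002702 mM = 2.70 × 10^3 nM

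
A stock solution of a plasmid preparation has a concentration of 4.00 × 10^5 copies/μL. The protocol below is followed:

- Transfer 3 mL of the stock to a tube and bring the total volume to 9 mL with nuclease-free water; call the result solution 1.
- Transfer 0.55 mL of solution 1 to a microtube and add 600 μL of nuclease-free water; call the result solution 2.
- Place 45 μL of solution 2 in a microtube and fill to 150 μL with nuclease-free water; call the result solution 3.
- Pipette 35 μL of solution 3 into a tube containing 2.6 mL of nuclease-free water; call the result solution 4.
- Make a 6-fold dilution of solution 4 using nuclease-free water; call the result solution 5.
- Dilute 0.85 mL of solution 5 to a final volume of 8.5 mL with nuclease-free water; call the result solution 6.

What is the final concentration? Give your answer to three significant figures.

4.24 copies/μL

Step 1: 3 mL brought to 9 mL → factor 9/3 = 3
Step 2: 0.55 mL + 600 μL = 1.15 mL total → factor 1.15/0.55 = 2.0909
Step 3: 45 μL brought to 150 μL → factor 150/45 = 3.3333
Step 4: 35 μL + 2.6 mL = 2635 μL total → factor 2635/35 = 75.286
Step 5: 6-fold → factor 6
Step 6: 0.85 mL brought to 8.5 mL → factor 8.5/0.85 = 10
Overall dilution factor = 3 × 2.0909 × 3.3333 × 75.286 × 6 × 10 = 94449
Final = 4.00 × 10^5 copies/μL / 94449 = 4.24 copies/μL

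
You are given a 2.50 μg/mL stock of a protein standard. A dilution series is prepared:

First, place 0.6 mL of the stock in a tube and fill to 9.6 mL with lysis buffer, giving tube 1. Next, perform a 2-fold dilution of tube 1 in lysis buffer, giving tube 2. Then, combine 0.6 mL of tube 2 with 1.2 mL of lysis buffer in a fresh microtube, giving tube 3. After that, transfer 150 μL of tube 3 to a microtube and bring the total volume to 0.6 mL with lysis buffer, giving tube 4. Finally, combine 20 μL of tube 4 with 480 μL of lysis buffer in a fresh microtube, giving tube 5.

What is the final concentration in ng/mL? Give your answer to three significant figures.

Step 1: 0.6 mL brought to 9.6 mL → factor 9.6/0.6 = 16
Step 2: 2-fold → factor 2
Step 3: 0.6 mL + 1.2 mL = 1.8 mL total → factor 1.8/0.6 = 3
Step 4: 150 μL brought to 0.6 mL → factor 600/150 = 4
Step 5: 20 μL + 480 μL = 500 μL total → factor 500/20 = 25
Overall dilution factor = 16 × 2 × 3 × 4 × 25 = 9600
Final = 2.50 μg/mL / 9600 = 0.0002604 μg/mL = 0.260 ng/mL

0.260 ng/mL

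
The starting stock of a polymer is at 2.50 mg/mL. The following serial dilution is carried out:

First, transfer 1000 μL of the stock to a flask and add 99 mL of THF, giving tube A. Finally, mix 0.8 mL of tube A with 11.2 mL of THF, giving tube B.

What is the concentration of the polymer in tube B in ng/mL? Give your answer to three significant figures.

Step 1: 1000 μL + 99 mL = 1 × 10^5 μL total → factor 1 × 10^5/1000 = 100
Step 2: 0.8 mL + 11.2 mL = 12 mL total → factor 12/0.8 = 15
Overall dilution factor = 100 × 15 = 1500
Final = 2.50 mg/mL / 1500 = 0.001667 mg/mL = 1.67 × 10^3 ng/mL

1.67 × 10^3 ng/mL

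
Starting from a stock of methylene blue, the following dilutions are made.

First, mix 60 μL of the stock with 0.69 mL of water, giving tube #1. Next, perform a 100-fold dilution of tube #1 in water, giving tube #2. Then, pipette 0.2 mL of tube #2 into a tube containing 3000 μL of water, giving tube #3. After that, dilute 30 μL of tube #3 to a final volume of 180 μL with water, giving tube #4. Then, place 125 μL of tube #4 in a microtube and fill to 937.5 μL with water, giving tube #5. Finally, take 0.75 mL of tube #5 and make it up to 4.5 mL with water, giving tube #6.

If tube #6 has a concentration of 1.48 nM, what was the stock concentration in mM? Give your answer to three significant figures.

Step 1: 60 μL + 0.69 mL = 750 μL total → factor 750/60 = 12.5
Step 2: 100-fold → factor 100
Step 3: 0.2 mL + 3000 μL = 3.2 mL total → factor 3.2/0.2 = 16
Step 4: 30 μL brought to 180 μL → factor 180/30 = 6
Step 5: 125 μL brought to 937.5 μL → factor 937.5/125 = 7.5
Step 6: 0.75 mL brought to 4.5 mL → factor 4.5/0.75 = 6
Overall dilution factor = 12.5 × 100 × 16 × 6 × 7.5 × 6 = 5.4 × 10^6
Stock = 1.48 nM × 5.4 × 10^6 = 7.992 × 10^6 nM = 7.99 mM

7.99 mM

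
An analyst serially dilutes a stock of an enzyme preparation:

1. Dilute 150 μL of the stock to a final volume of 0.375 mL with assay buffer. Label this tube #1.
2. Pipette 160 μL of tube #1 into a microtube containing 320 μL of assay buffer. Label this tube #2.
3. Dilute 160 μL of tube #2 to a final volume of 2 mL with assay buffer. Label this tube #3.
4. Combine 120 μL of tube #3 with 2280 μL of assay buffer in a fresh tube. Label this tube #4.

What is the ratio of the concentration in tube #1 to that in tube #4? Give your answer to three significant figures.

750

Step 1: 150 μL brought to 0.375 mL → factor 375/150 = 2.5
Step 2: 160 μL + 320 μL = 480 μL total → factor 480/160 = 3
Step 3: 160 μL brought to 2 mL → factor 2000/160 = 12.5
Step 4: 120 μL + 2280 μL = 2400 μL total → factor 2400/120 = 20
Dilution factor to tube #1 = 2.5; to tube #4 = 1875
[tube #1]/[tube #4] = (factor to tube #4)/(factor to tube #1) = 1875/2.5 = 750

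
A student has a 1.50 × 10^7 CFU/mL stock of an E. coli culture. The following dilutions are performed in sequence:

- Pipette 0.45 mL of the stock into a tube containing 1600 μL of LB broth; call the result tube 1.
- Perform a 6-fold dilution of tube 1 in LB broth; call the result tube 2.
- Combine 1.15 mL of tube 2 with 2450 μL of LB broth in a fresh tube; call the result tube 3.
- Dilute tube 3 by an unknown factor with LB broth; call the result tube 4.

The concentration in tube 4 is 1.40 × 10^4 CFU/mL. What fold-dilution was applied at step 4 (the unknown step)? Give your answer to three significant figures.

12.5-fold

Step 1: 0.45 mL + 1600 μL = 2.05 mL total → factor 2.05/0.45 = 4.5556
Step 2: 6-fold → factor 6
Step 3: 1.15 mL + 2450 μL = 3.6 mL total → factor 3.6/1.15 = 3.1304
Step 4: unknown factor x
Product of known-step factors = 85.565
Overall factor = 1.50 × 10^7 CFU/mL / (1.40 × 10^4 CFU/mL) = 1071.4
x = 1071.4 / 85.565 = 12.5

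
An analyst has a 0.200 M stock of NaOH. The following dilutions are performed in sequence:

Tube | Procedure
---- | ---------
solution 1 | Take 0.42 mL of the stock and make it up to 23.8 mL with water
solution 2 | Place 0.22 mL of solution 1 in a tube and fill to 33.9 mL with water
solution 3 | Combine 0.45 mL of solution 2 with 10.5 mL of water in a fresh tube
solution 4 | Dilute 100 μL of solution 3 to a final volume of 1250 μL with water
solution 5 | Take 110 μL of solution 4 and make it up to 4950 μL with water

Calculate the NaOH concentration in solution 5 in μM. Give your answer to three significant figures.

Step 1: 0.42 mL brought to 23.8 mL → factor 23.8/0.42 = 56.667
Step 2: 0.22 mL brought to 33.9 mL → factor 33.9/0.22 = 154.09
Step 3: 0.45 mL + 10.5 mL = 10.95 mL total → factor 10.95/0.45 = 24.333
Step 4: 100 μL brought to 1250 μL → factor 1250/100 = 12.5
Step 5: 110 μL brought to 4950 μL → factor 4950/110 = 45
Dilution factor through solution 5 = 56.667 × 154.09 × 24.333 × 12.5 × 45 = 1.1952 × 10^8
[solution 5] = 0.200 M / 1.1952 × 10^8 = 1.673 × 10^-9 M = 0.00167 μM

0.00167 μM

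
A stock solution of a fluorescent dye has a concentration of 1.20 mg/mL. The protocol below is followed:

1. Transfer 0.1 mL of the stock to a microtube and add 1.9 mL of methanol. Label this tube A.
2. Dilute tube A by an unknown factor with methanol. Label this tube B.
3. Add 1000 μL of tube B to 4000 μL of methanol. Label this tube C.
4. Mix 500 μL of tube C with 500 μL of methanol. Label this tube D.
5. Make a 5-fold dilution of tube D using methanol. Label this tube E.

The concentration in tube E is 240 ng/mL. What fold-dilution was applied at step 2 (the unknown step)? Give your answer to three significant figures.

Step 1: 0.1 mL + 1.9 mL = 2 mL total → factor 2/0.1 = 20
Step 2: unknown factor x
Step 3: 1000 μL + 4000 μL = 5000 μL total → factor 5000/1000 = 5
Step 4: 500 μL + 500 μL = 1000 μL total → factor 1000/500 = 2
Step 5: 5-fold → factor 5
Product of known-step factors = 1000
Overall factor = 1.20 mg/mL / (240 ng/mL) = 5000
x = 5000 / 1000 = 5.00

5.00-fold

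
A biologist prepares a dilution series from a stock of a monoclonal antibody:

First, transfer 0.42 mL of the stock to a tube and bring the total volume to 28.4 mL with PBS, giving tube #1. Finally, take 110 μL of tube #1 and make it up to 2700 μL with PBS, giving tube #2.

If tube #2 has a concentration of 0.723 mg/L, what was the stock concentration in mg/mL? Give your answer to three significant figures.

Step 1: 0.42 mL brought to 28.4 mL → factor 28.4/0.42 = 67.619
Step 2: 110 μL brought to 2700 μL → factor 2700/110 = 24.545
Overall dilution factor = 67.619 × 24.545 = 1659.7
Stock = 0.723 mg/L × 1659.7 = 1200 mg/L = 1.20 mg/mL

1.20 mg/mL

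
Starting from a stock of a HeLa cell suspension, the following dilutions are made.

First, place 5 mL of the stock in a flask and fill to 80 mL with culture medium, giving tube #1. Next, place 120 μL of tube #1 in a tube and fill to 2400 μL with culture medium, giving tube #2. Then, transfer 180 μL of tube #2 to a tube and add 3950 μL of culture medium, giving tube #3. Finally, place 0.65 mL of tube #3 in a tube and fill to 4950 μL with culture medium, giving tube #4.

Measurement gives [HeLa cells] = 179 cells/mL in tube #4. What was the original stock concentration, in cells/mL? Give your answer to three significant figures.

1.00 × 10^7 cells/mL

Step 1: 5 mL brought to 80 mL → factor 80/5 = 16
Step 2: 120 μL brought to 2400 μL → factor 2400/120 = 20
Step 3: 180 μL + 3950 μL = 4130 μL total → factor 4130/180 = 22.944
Step 4: 0.65 mL brought to 4950 μL → factor 4.95/0.65 = 7.6154
Overall dilution factor = 16 × 20 × 22.944 × 7.6154 = 55914
Stock = 179 cells/mL × 55914 = 1.00 × 10^7 cells/mL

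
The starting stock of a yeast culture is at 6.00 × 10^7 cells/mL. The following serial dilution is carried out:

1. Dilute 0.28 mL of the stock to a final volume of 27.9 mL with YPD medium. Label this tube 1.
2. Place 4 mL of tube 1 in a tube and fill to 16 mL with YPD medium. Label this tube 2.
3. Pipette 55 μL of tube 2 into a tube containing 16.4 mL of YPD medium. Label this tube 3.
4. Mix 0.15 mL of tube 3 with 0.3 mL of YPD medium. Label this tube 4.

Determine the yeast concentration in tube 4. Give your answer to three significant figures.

168 cells/mL

Step 1: 0.28 mL brought to 27.9 mL → factor 27.9/0.28 = 99.643
Step 2: 4 mL brought to 16 mL → factor 16/4 = 4
Step 3: 55 μL + 16.4 mL = 16455 μL total → factor 16455/55 = 299.18
Step 4: 0.15 mL + 0.3 mL = 0.45 mL total → factor 0.45/0.15 = 3
Overall dilution factor = 99.643 × 4 × 299.18 × 3 = 3.5774 × 10^5
Final = 6.00 × 10^7 cells/mL / 3.5774 × 10^5 = 168 cells/mL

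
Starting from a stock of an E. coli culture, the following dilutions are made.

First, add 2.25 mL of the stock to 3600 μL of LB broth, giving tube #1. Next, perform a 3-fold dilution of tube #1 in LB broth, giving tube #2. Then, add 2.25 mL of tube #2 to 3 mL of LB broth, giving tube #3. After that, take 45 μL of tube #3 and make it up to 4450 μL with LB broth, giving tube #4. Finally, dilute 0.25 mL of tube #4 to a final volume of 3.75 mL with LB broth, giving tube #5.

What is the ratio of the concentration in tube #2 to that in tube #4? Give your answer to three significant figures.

231

Step 1: 2.25 mL + 3600 μL = 5.85 mL total → factor 5.85/2.25 = 2.6
Step 2: 3-fold → factor 3
Step 3: 2.25 mL + 3 mL = 5.25 mL total → factor 5.25/2.25 = 2.3333
Step 4: 45 μL brought to 4450 μL → factor 4450/45 = 98.889
Dilution factor to tube #2 = 7.8; to tube #4 = 1799.8
[tube #2]/[tube #4] = (factor to tube #4)/(factor to tube #2) = 1799.8/7.8 = 231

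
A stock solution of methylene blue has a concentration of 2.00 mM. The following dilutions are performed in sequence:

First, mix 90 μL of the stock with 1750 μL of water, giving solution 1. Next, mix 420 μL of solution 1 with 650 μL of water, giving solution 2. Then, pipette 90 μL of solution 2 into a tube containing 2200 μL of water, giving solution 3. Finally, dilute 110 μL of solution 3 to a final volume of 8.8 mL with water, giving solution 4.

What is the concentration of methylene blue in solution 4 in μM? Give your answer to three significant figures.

Step 1: 90 μL + 1750 μL = 1840 μL total → factor 1840/90 = 20.444
Step 2: 420 μL + 650 μL = 1070 μL total → factor 1070/420 = 2.5476
Step 3: 90 μL + 2200 μL = 2290 μL total → factor 2290/90 = 25.444
Step 4: 110 μL brought to 8.8 mL → factor 8800/110 = 80
Overall dilution factor = 20.444 × 2.5476 × 25.444 × 80 = 1.0602 × 10^5
Final = 2.00 mM / 1.0602 × 10^5 = 1.886 × 10^-5 mM = 0.0189 μM

0.0189 μM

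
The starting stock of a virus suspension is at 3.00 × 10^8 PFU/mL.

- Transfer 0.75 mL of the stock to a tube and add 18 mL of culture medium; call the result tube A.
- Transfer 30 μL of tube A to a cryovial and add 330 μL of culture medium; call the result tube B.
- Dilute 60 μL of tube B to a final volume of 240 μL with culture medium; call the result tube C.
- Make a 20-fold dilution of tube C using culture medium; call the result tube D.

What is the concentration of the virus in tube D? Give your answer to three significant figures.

1.25 × 10^4 PFU/mL

Step 1: 0.75 mL + 18 mL = 18.75 mL total → factor 18.75/0.75 = 25
Step 2: 30 μL + 330 μL = 360 μL total → factor 360/30 = 12
Step 3: 60 μL brought to 240 μL → factor 240/60 = 4
Step 4: 20-fold → factor 20
Overall dilution factor = 25 × 12 × 4 × 20 = 24000
Final = 3.00 × 10^8 PFU/mL / 24000 = 1.25 × 10^4 PFU/mL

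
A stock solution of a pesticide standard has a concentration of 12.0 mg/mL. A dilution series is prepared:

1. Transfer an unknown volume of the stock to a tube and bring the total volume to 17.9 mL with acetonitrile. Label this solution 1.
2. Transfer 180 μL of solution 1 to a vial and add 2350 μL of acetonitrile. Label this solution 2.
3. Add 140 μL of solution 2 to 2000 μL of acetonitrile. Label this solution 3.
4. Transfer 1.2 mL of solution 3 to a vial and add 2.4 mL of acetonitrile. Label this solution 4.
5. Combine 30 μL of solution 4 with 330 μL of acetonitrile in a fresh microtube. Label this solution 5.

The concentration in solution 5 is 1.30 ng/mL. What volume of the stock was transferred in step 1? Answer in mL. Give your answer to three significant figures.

0.0150 mL

Step 1: v brought to 17.9 mL → factor = 17.9 mL/v
Step 2: 180 μL + 2350 μL = 2530 μL total → factor 2530/180 = 14.056
Step 3: 140 μL + 2000 μL = 2140 μL total → factor 2140/140 = 15.286
Step 4: 1.2 mL + 2.4 mL = 3.6 mL total → factor 3.6/1.2 = 3
Step 5: 30 μL + 330 μL = 360 μL total → factor 360/30 = 12
Product of known-step factors = 7734.6
Overall factor = 12.0 mg/mL / (1.30 ng/mL) = 9.2308 × 10^6
Step-1 factor = 9.2308 × 10^6 / 7734.6 = 1193.4
v = 17.9 mL / 1193.4 = 0.0150 mL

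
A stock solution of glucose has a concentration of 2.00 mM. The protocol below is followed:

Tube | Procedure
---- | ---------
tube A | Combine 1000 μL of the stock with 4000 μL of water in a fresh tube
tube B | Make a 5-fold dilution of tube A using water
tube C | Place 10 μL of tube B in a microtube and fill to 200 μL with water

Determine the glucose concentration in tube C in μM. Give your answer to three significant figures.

4.00 μM

Step 1: 1000 μL + 4000 μL = 5000 μL total → factor 5000/1000 = 5
Step 2: 5-fold → factor 5
Step 3: 10 μL brought to 200 μL → factor 200/10 = 20
Overall dilution factor = 5 × 5 × 20 = 500
Final = 2.00 mM / 500 = 0.004000 mM = 4.00 μM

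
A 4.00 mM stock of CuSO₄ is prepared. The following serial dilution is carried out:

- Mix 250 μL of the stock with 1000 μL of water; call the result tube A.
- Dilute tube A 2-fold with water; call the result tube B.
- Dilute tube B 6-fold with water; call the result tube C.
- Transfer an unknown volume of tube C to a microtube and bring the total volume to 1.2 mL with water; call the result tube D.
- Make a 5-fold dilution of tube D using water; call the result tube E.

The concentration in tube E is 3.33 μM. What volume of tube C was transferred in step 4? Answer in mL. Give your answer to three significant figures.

0.300 mL

Step 1: 250 μL + 1000 μL = 1250 μL total → factor 1250/250 = 5
Step 2: 2-fold → factor 2
Step 3: 6-fold → factor 6
Step 4: v brought to 1.2 mL → factor = 1.2 mL/v
Step 5: 5-fold → factor 5
Product of known-step factors = 300
Overall factor = 4.00 mM / (3.33 μM) = 1201.2
Step-4 factor = 1201.2 / 300 = 4.004
v = 1.2 mL / 4.004 = 0.300 mL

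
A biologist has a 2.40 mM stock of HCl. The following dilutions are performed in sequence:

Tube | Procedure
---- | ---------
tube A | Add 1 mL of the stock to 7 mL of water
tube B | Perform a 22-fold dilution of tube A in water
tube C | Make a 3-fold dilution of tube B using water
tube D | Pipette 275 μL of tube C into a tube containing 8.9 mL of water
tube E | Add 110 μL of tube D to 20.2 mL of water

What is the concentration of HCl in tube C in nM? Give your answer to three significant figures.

4.55 × 10^3 nM

Step 1: 1 mL + 7 mL = 8 mL total → factor 8/1 = 8
Step 2: 22-fold → factor 22
Step 3: 3-fold → factor 3
Dilution factor through tube C = 8 × 22 × 3 = 528
[tube C] = 2.40 mM / 528 = 0.004545 mM = 4.55 × 10^3 nM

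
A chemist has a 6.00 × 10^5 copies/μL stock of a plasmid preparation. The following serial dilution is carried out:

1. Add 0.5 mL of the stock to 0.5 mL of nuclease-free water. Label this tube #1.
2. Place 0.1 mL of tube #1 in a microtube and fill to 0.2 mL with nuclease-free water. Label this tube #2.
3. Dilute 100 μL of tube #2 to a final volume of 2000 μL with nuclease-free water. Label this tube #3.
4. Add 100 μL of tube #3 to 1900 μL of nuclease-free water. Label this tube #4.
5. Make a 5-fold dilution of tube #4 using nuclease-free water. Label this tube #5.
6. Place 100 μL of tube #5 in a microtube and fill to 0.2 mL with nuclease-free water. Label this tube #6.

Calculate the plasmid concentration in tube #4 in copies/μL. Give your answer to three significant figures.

375 copies/μL

Step 1: 0.5 mL + 0.5 mL = 1 mL total → factor 1/0.5 = 2
Step 2: 0.1 mL brought to 0.2 mL → factor 0.2/0.1 = 2
Step 3: 100 μL brought to 2000 μL → factor 2000/100 = 20
Step 4: 100 μL + 1900 μL = 2000 μL total → factor 2000/100 = 20
Dilution factor through tube #4 = 2 × 2 × 20 × 20 = 1600
[tube #4] = 6.00 × 10^5 copies/μL / 1600 = 375 copies/μL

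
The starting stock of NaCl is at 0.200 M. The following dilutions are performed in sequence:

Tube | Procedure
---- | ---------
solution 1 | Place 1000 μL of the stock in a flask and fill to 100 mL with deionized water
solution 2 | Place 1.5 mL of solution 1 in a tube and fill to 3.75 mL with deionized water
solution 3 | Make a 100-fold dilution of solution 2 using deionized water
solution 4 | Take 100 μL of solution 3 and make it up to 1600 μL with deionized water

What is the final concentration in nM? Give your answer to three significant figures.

500 nM

Step 1: 1000 μL brought to 100 mL → factor 1 × 10^5/1000 = 100
Step 2: 1.5 mL brought to 3.75 mL → factor 3.75/1.5 = 2.5
Step 3: 100-fold → factor 100
Step 4: 100 μL brought to 1600 μL → factor 1600/100 = 16
Overall dilution factor = 100 × 2.5 × 100 × 16 = 4 × 10^5
Final = 0.200 M / 4 × 10^5 = 5.000 × 10^-7 M = 500 nM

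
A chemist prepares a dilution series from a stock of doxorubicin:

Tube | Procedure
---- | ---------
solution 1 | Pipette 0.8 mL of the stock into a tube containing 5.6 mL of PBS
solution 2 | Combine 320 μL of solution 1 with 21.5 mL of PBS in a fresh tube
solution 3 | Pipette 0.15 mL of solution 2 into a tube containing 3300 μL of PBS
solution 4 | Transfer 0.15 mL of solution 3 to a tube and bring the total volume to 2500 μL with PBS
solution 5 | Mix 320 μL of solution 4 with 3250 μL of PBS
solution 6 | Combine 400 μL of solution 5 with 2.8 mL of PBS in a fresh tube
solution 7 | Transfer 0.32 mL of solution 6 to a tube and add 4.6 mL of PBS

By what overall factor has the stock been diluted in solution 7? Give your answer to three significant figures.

2.87 × 10^8

Step 1: 0.8 mL + 5.6 mL = 6.4 mL total → factor 6.4/0.8 = 8
Step 2: 320 μL + 21.5 mL = 21820 μL total → factor 21820/320 = 68.188
Step 3: 0.15 mL + 3300 μL = 3.45 mL total → factor 3.45/0.15 = 23
Step 4: 0.15 mL brought to 2500 μL → factor 2.5/0.15 = 16.667
Step 5: 320 μL + 3250 μL = 3570 μL total → factor 3570/320 = 11.156
Step 6: 400 μL + 2.8 mL = 3200 μL total → factor 3200/400 = 8
Step 7: 0.32 mL + 4.6 mL = 4.92 mL total → factor 4.92/0.32 = 15.375
Overall dilution factor = 8 × 68.188 × 23 × 16.667 × 11.156 × 8 × 15.375 = 2.8694 × 10^8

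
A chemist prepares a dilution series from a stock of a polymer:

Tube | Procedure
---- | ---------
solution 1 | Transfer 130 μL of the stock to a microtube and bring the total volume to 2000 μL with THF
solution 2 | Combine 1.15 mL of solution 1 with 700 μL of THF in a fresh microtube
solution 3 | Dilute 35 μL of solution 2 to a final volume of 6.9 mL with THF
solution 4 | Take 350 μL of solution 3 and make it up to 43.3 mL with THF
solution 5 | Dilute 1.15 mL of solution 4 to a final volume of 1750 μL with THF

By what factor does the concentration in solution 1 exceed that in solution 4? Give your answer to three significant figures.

Step 1: 130 μL brought to 2000 μL → factor 2000/130 = 15.385
Step 2: 1.15 mL + 700 μL = 1.85 mL total → factor 1.85/1.15 = 1.6087
Step 3: 35 μL brought to 6.9 mL → factor 6900/35 = 197.14
Step 4: 350 μL brought to 43.3 mL → factor 43300/350 = 123.71
Dilution factor to solution 1 = 15.385; to solution 4 = 6.0362 × 10^5
[solution 1]/[solution 4] = (factor to solution 4)/(factor to solution 1) = 6.0362 × 10^5/15.385 = 3.92 × 10^4

3.92 × 10^4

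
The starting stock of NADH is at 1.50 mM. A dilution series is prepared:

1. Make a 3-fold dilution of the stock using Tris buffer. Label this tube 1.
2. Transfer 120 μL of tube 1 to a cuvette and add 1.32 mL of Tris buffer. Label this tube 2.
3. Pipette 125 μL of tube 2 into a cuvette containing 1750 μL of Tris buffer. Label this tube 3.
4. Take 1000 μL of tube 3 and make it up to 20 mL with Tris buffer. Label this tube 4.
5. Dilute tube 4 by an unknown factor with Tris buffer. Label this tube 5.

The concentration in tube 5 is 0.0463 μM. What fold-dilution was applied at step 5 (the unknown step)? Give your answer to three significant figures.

Step 1: 3-fold → factor 3
Step 2: 120 μL + 1.32 mL = 1440 μL total → factor 1440/120 = 12
Step 3: 125 μL + 1750 μL = 1875 μL total → factor 1875/125 = 15
Step 4: 1000 μL brought to 20 mL → factor 20000/1000 = 20
Step 5: unknown factor x
Product of known-step factors = 10800
Overall factor = 1.50 mM / (0.0463 μM) = 32397
x = 32397 / 10800 = 3.00

3.00-fold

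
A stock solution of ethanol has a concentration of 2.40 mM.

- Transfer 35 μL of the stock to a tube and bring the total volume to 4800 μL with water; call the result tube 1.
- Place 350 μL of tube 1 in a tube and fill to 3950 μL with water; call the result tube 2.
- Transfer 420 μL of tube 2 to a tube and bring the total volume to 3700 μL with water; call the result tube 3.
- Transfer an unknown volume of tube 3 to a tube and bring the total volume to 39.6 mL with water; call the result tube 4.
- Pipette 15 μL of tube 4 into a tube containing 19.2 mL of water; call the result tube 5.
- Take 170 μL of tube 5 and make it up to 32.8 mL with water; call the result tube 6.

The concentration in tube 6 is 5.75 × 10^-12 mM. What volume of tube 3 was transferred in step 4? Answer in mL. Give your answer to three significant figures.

Step 1: 35 μL brought to 4800 μL → factor 4800/35 = 137.14
Step 2: 350 μL brought to 3950 μL → factor 3950/350 = 11.286
Step 3: 420 μL brought to 3700 μL → factor 3700/420 = 8.8095
Step 4: v brought to 39.6 mL → factor = 39.6 mL/v
Step 5: 15 μL + 19.2 mL = 19215 μL total → factor 19215/15 = 1281
Step 6: 170 μL brought to 32.8 mL → factor 32800/170 = 192.94
Product of known-step factors = 3.37 × 10^9
Overall factor = 2.40 mM / (5.75 × 10^-12 mM) = 4.1739 × 10^11
Step-4 factor = 4.1739 × 10^11 / 3.37 × 10^9 = 123.86
v = 39.6 mL / 123.86 = 0.320 mL

0.320 mL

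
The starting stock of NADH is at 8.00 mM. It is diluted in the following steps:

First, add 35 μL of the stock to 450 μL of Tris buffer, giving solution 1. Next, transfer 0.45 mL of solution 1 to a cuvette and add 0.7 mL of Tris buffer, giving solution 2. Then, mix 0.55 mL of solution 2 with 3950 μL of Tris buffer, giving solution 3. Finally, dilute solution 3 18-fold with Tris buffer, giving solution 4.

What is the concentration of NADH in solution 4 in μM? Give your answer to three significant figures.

Step 1: 35 μL + 450 μL = 485 μL total → factor 485/35 = 13.857
Step 2: 0.45 mL + 0.7 mL = 1.15 mL total → factor 1.15/0.45 = 2.5556
Step 3: 0.55 mL + 3950 μL = 4.5 mL total → factor 4.5/0.55 = 8.1818
Step 4: 18-fold → factor 18
Overall dilution factor = 13.857 × 2.5556 × 8.1818 × 18 = 5215.3
Final = 8.00 mM / 5215.3 = 0.001534 mM = 1.53 μM

1.53 μM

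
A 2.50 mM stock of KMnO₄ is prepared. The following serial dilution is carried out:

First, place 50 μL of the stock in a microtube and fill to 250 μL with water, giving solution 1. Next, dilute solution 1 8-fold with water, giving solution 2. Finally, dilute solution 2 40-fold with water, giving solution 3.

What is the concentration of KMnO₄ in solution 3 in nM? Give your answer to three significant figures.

1.56 × 10^3 nM

Step 1: 50 μL brought to 250 μL → factor 250/50 = 5
Step 2: 8-fold → factor 8
Step 3: 40-fold → factor 40
Overall dilution factor = 5 × 8 × 40 = 1600
Final = 2.50 mM / 1600 = 0.001563 mM = 1.56 × 10^3 nM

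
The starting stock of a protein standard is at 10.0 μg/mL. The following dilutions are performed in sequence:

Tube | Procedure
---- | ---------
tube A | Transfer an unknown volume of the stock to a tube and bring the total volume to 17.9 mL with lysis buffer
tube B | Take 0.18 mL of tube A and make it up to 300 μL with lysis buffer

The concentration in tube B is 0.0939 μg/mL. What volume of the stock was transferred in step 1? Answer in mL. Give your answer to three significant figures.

Step 1: v brought to 17.9 mL → factor = 17.9 mL/v
Step 2: 0.18 mL brought to 300 μL → factor 0.3/0.18 = 1.6667
Product of known-step factors = 1.6667
Overall factor = 10.0 μg/mL / (0.0939 μg/mL) = 106.5
Step-1 factor = 106.5 / 1.6667 = 63.898
v = 17.9 mL / 63.898 = 0.280 mL

0.280 mL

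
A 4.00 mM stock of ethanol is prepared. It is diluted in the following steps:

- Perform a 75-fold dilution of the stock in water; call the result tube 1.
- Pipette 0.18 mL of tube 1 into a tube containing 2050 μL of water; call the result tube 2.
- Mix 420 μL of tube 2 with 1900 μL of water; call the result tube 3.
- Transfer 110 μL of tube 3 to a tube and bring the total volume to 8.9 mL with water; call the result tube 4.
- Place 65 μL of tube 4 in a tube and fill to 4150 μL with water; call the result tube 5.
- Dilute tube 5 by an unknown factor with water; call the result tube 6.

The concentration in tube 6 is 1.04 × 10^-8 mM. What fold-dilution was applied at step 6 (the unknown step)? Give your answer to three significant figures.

14.5-fold

Step 1: 75-fold → factor 75
Step 2: 0.18 mL + 2050 μL = 2.23 mL total → factor 2.23/0.18 = 12.389
Step 3: 420 μL + 1900 μL = 2320 μL total → factor 2320/420 = 5.5238
Step 4: 110 μL brought to 8.9 mL → factor 8900/110 = 80.909
Step 5: 65 μL brought to 4150 μL → factor 4150/65 = 63.846
Step 6: unknown factor x
Product of known-step factors = 2.6513 × 10^7
Overall factor = 4.00 mM / (1.04 × 10^-8 mM) = 3.8462 × 10^8
x = 3.8462 × 10^8 / 2.6513 × 10^7 = 14.5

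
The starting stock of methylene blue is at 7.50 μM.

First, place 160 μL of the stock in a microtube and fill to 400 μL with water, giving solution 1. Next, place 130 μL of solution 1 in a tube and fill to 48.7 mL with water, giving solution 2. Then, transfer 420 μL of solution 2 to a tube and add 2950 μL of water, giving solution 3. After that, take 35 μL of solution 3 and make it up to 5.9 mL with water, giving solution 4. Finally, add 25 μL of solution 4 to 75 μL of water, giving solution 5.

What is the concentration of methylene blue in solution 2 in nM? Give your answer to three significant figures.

Step 1: 160 μL brought to 400 μL → factor 400/160 = 2.5
Step 2: 130 μL brought to 48.7 mL → factor 48700/130 = 374.62
Dilution factor through solution 2 = 2.5 × 374.62 = 936.54
[solution 2] = 7.50 μM / 936.54 = 0.008008 μM = 8.01 nM

8.01 nM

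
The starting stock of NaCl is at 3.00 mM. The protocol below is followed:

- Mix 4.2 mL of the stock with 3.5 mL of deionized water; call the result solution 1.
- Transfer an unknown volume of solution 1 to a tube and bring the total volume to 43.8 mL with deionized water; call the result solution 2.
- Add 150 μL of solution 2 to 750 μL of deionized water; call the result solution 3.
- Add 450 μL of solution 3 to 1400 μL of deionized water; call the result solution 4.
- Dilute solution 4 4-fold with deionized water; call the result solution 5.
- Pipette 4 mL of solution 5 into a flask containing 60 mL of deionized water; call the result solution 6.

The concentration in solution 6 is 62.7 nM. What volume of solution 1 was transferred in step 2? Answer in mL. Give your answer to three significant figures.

2.65 mL

Step 1: 4.2 mL + 3.5 mL = 7.7 mL total → factor 7.7/4.2 = 1.8333
Step 2: v brought to 43.8 mL → factor = 43.8 mL/v
Step 3: 150 μL + 750 μL = 900 μL total → factor 900/150 = 6
Step 4: 450 μL + 1400 μL = 1850 μL total → factor 1850/450 = 4.1111
Step 5: 4-fold → factor 4
Step 6: 4 mL + 60 mL = 64 mL total → factor 64/4 = 16
Product of known-step factors = 2894.2
Overall factor = 3.00 mM / (62.7 nM) = 47847
Step-2 factor = 47847 / 2894.2 = 16.532
v = 43.8 mL / 16.532 = 2.65 mL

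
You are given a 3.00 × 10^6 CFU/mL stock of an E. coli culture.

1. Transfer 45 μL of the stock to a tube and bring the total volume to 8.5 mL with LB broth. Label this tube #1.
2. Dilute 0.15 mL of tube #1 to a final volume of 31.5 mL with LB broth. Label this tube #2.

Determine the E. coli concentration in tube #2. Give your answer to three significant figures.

Step 1: 45 μL brought to 8.5 mL → factor 8500/45 = 188.89
Step 2: 0.15 mL brought to 31.5 mL → factor 31.5/0.15 = 210
Overall dilution factor = 188.89 × 210 = 39667
Final = 3.00 × 10^6 CFU/mL / 39667 = 75.6 CFU/mL

75.6 CFU/mL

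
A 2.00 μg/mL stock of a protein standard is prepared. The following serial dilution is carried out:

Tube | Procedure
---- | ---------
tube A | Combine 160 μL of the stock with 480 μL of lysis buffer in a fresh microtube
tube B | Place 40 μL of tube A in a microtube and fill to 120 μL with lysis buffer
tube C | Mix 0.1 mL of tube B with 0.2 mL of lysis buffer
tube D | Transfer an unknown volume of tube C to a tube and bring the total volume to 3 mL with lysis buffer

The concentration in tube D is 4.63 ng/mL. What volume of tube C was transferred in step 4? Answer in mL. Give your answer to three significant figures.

0.250 mL

Step 1: 160 μL + 480 μL = 640 μL total → factor 640/160 = 4
Step 2: 40 μL brought to 120 μL → factor 120/40 = 3
Step 3: 0.1 mL + 0.2 mL = 0.3 mL total → factor 0.3/0.1 = 3
Step 4: v brought to 3 mL → factor = 3 mL/v
Product of known-step factors = 36
Overall factor = 2.00 μg/mL / (4.63 ng/mL) = 431.97
Step-4 factor = 431.97 / 36 = 11.999
v = 3 mL / 11.999 = 0.250 mL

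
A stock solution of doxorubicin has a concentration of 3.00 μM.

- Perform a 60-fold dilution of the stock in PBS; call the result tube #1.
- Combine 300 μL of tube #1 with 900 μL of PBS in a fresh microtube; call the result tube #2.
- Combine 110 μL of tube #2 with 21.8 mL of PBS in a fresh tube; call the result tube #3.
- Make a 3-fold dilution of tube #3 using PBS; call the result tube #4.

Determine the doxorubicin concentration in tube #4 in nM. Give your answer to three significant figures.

Step 1: 60-fold → factor 60
Step 2: 300 μL + 900 μL = 1200 μL total → factor 1200/300 = 4
Step 3: 110 μL + 21.8 mL = 21910 μL total → factor 21910/110 = 199.18
Step 4: 3-fold → factor 3
Overall dilution factor = 60 × 4 × 199.18 × 3 = 1.4341 × 10^5
Final = 3.00 μM / 1.4341 × 10^5 = 2.092 × 10^-5 μM = 0.0209 nM

0.0209 nM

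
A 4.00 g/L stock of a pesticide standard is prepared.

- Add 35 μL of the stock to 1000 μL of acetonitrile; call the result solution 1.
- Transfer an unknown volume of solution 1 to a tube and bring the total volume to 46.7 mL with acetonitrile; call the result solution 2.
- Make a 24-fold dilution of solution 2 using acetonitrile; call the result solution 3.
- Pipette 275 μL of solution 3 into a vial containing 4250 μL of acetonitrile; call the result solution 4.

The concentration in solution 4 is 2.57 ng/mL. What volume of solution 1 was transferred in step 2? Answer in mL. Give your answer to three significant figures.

Step 1: 35 μL + 1000 μL = 1035 μL total → factor 1035/35 = 29.571
Step 2: v brought to 46.7 mL → factor = 46.7 mL/v
Step 3: 24-fold → factor 24
Step 4: 275 μL + 4250 μL = 4525 μL total → factor 4525/275 = 16.455
Product of known-step factors = 11678
Overall factor = 4.00 g/L / (2.57 ng/mL) = 1.5564 × 10^6
Step-2 factor = 1.5564 × 10^6 / 11678 = 133.28
v = 46.7 mL / 133.28 = 0.350 mL

0.350 mL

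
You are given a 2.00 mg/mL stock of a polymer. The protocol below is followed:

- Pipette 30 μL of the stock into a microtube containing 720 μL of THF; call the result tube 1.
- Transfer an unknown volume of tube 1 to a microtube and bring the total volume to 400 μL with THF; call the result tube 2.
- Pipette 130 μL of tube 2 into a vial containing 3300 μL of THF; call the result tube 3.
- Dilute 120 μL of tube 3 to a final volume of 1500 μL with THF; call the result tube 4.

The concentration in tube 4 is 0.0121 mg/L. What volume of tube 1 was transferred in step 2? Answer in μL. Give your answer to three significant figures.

20.0 μL

Step 1: 30 μL + 720 μL = 750 μL total → factor 750/30 = 25
Step 2: v brought to 400 μL → factor = 400 μL/v
Step 3: 130 μL + 3300 μL = 3430 μL total → factor 3430/130 = 26.385
Step 4: 120 μL brought to 1500 μL → factor 1500/120 = 12.5
Product of known-step factors = 8245.2
Overall factor = 2.00 mg/mL / (0.0121 mg/L) = 1.6529 × 10^5
Step-2 factor = 1.6529 × 10^5 / 8245.2 = 20.047
v = 400 μL / 20.047 = 20.0 μL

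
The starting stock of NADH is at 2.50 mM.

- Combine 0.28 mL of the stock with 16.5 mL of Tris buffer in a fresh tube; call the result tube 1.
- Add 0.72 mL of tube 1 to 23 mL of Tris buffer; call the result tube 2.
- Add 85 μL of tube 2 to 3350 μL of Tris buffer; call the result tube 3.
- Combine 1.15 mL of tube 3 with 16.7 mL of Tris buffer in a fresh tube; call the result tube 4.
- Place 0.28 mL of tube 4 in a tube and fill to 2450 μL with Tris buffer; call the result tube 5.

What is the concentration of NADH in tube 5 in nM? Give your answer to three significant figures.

Step 1: 0.28 mL + 16.5 mL = 16.78 mL total → factor 16.78/0.28 = 59.929
Step 2: 0.72 mL + 23 mL = 23.72 mL total → factor 23.72/0.72 = 32.944
Step 3: 85 μL + 3350 μL = 3435 μL total → factor 3435/85 = 40.412
Step 4: 1.15 mL + 16.7 mL = 17.85 mL total → factor 17.85/1.15 = 15.522
Step 5: 0.28 mL brought to 2450 μL → factor 2.45/0.28 = 8.75
Overall dilution factor = 59.929 × 32.944 × 40.412 × 15.522 × 8.75 = 1.0836 × 10^7
Final = 2.50 mM / 1.0836 × 10^7 = 2.307 × 10^-7 mM = 0.231 nM

0.231 nM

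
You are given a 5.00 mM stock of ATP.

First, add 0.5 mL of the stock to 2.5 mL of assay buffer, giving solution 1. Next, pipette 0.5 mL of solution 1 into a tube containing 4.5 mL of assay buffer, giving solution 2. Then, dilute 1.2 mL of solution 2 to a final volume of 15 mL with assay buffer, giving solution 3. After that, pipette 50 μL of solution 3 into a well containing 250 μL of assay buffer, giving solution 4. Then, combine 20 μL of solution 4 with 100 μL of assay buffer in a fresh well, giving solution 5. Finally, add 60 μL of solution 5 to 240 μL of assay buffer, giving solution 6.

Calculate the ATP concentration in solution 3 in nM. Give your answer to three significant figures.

Step 1: 0.5 mL + 2.5 mL = 3 mL total → factor 3/0.5 = 6
Step 2: 0.5 mL + 4.5 mL = 5 mL total → factor 5/0.5 = 10
Step 3: 1.2 mL brought to 15 mL → factor 15/1.2 = 12.5
Dilution factor through solution 3 = 6 × 10 × 12.5 = 750
[solution 3] = 5.00 mM / 750 = 0.006667 mM = 6.67 × 10^3 nM

6.67 × 10^3 nM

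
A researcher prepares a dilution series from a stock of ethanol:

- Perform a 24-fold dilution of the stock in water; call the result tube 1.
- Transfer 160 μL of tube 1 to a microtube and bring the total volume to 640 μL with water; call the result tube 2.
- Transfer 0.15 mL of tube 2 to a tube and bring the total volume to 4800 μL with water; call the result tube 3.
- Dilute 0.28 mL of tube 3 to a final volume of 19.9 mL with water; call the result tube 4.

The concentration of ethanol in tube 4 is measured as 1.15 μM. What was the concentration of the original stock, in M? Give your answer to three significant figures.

Step 1: 24-fold → factor 24
Step 2: 160 μL brought to 640 μL → factor 640/160 = 4
Step 3: 0.15 mL brought to 4800 μL → factor 4.8/0.15 = 32
Step 4: 0.28 mL brought to 19.9 mL → factor 19.9/0.28 = 71.071
Overall dilution factor = 24 × 4 × 32 × 71.071 = 2.1833 × 10^5
Stock = 1.15 μM × 2.1833 × 10^5 = 2.511 × 10^5 μM = 0.251 M

0.251 M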